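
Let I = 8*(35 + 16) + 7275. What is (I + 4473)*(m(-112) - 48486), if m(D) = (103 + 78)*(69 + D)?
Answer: -684005964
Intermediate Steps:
m(D) = 12489 + 181*D (m(D) = 181*(69 + D) = 12489 + 181*D)
I = 7683 (I = 8*51 + 7275 = 408 + 7275 = 7683)
(I + 4473)*(m(-112) - 48486) = (7683 + 4473)*((12489 + 181*(-112)) - 48486) = 12156*((12489 - 20272) - 48486) = 12156*(-7783 - 48486) = 12156*(-56269) = -684005964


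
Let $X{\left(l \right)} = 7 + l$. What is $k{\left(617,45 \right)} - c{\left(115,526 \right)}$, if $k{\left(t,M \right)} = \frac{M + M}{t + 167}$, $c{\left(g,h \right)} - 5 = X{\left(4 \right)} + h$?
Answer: $- \frac{212419}{392} \approx -541.88$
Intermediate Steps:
$c{\left(g,h \right)} = 16 + h$ ($c{\left(g,h \right)} = 5 + \left(\left(7 + 4\right) + h\right) = 5 + \left(11 + h\right) = 16 + h$)
$k{\left(t,M \right)} = \frac{2 M}{167 + t}$
$k{\left(617,45 \right)} - c{\left(115,526 \right)} = 2 \cdot 45 \frac{1}{167 + 617} - \left(16 + 526\right) = 2 \cdot 45 \cdot \frac{1}{784} - 542 = \frac{45}{392} - 542 = - \frac{212419}{392}$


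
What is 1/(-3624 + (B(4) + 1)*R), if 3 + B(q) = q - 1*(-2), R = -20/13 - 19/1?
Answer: -13/48180 ≈ -0.00026982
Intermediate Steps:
R = -267/13 (R = -20*1/13 - 19*1 = -20/13 - 19 = -267/13 ≈ -20.538)
B(q) = -1 + q (B(q) = -3 + (q - 1*(-2)) = -3 + (q + 2) = -3 + (2 + q) = -1 + q)
1/(-3624 + (B(4) + 1)*R) = 1/(-3624 + ((-1 + 4) + 1)*(-267/13)) = 1/(-3624 + (3 + 1)*(-267/13)) = 1/(-3624 + 4*(-267/13)) = 1/(-3624 - 1068/13) = 1/(-48180/13) = -13/48180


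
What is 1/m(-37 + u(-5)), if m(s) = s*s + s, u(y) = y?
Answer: 1/1722 ≈ 0.00058072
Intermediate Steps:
m(s) = s + s**2 (m(s) = s**2 + s = s + s**2)
1/m(-37 + u(-5)) = 1/((-37 - 5)*(1 + (-37 - 5))) = 1/(-42*(1 - 42)) = 1/(-42*(-41)) = 1/1722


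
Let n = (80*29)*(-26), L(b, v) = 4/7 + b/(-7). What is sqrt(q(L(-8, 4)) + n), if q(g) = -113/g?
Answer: I*sqrt(2173893)/6 ≈ 245.74*I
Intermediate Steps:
L(b, v) = 4/7 - b/7 (L(b, v) = 4*(1/7) + b*(-1/7) = 4/7 - b/7)
n = -60320 (n = 2320*(-26) = -60320)
sqrt(q(L(-8, 4)) + n) = sqrt(-113/(4/7 - 1/7*(-8)) - 60320) = sqrt(-113/(4/7 + 8/7) - 60320) = sqrt(-113/12/7 - 60320) = sqrt(-113*7/12 - 60320) = sqrt(-791/12 - 60320) = sqrt(-724631/12) = I*sqrt(2173893)/6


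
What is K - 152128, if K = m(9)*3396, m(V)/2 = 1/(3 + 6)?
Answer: -454120/3 ≈ -1.5137e+5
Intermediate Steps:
m(V) = 2/9 (m(V) = 2/(3 + 6) = 2/9)
K = 2264/3 (K = (2/9)*3396 = 2264/3 ≈ 754.67)
K - 152128 = 2264/3 - 152128 = -454120/3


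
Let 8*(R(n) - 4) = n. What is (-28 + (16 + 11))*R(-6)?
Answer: -13/4 ≈ -3.2500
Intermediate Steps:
R(n) = 4 + n/8
(-28 + (16 + 11))*R(-6) = (-28 + (16 + 11))*(4 + (1/8)*(-6)) = (-28 + 27)*(4 - 3/4) = -1*13/4 = -13/4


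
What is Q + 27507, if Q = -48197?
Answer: -20690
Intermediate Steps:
Q + 27507 = -48197 + 27507 = -20690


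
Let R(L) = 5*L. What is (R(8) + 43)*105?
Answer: 8715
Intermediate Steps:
(R(8) + 43)*105 = (5*8 + 43)*105 = (40 + 43)*105 = 83*105 = 8715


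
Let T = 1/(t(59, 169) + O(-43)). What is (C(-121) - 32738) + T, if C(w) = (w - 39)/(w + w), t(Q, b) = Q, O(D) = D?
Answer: -63379367/1936 ≈ -32737.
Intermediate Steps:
C(w) = (-39 + w)/(2*w) (C(w) = (-39 + w)/((2*w)) = (-39 + w)*(1/(2*w)) = (-39 + w)/(2*w))
T = 1/16 (T = 1/(59 - 43) = 1/16 ≈ 0.062500)
(C(-121) - 32738) + T = ((½)*(-39 - 121)/(-121) - 32738) + 1/16 = ((½)*(-1/121)*(-160) - 32738) + 1/16 = (80/121 - 32738) + 1/16 = -3961218/121 + 1/16 = -63379367/1936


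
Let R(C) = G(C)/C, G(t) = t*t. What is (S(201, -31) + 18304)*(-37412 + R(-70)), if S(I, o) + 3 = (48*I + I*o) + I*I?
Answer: -2328344358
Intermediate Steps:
G(t) = t²
R(C) = C (R(C) = C²/C = C)
S(I, o) = -3 + I² + 48*I + I*o (S(I, o) = -3 + ((48*I + I*o) + I*I) = -3 + ((48*I + I*o) + I²) = -3 + (I² + 48*I + I*o) = -3 + I² + 48*I + I*o)
(S(201, -31) + 18304)*(-37412 + R(-70)) = ((-3 + 201² + 48*201 + 201*(-31)) + 18304)*(-37412 - 70) = ((-3 + 40401 + 9648 - 6231) + 18304)*(-37482) = (43815 + 18304)*(-37482) = 62119*(-37482) = -2328344358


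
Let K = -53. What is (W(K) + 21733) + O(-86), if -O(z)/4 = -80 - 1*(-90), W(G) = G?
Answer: 21640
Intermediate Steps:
O(z) = -40 (O(z) = -4*(-80 - 1*(-90)) = -4*(-80 + 90) = -4*10 = -40)
(W(K) + 21733) + O(-86) = (-53 + 21733) - 40 = 21680 - 40 = 21640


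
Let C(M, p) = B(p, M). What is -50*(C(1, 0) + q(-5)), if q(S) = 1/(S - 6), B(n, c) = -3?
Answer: 1700/11 ≈ 154.55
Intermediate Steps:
C(M, p) = -3
q(S) = 1/(-6 + S)
-50*(C(1, 0) + q(-5)) = -50*(-3 + 1/(-6 - 5)) = -50*(-3 + 1/(-11)) = -50*(-3 - 1/11) = -50*(-34/11) = 1700/11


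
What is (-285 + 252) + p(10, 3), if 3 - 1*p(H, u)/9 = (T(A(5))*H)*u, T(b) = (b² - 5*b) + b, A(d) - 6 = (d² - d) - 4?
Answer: -106926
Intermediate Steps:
A(d) = 2 + d² - d (A(d) = 6 + ((d² - d) - 4) = 6 + (-4 + d² - d) = 2 + d² - d)
T(b) = b² - 4*b
p(H, u) = 27 - 3564*H*u (p(H, u) = 27 - 9*((2 + 5² - 1*5)*(-4 + (2 + 5² - 1*5)))*H*u = 27 - 9*((2 + 25 - 5)*(-4 + (2 + 25 - 5)))*H*u = 27 - 9*(22*(-4 + 22))*H*u = 27 - 9*(22*18)*H*u = 27 - 9*396*H*u = 27 - 3564*H*u)
(-285 + 252) + p(10, 3) = (-285 + 252) + (27 - 3564*10*3) = -33 + (27 - 106920) = -33 - 106893 = -106926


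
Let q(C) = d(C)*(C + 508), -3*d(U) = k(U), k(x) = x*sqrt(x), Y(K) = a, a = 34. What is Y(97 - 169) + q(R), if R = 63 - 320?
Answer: 34 + 64507*I*sqrt(257)/3 ≈ 34.0 + 3.4471e+5*I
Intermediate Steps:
Y(K) = 34
k(x) = x**(3/2)
d(U) = -U**(3/2)/3
R = -257
q(C) = -C**(3/2)*(508 + C)/3 (q(C) = (-C**(3/2)/3)*(C + 508) = (-C**(3/2)/3)*(508 + C) = -C**(3/2)*(508 + C)/3)
Y(97 - 169) + q(R) = 34 + (-257)**(3/2)*(-508 - 1*(-257))/3 = 34 + (-257*I*sqrt(257))*(-508 + 257)/3 = 34 + (1/3)*(-257*I*sqrt(257))*(-251) = 34 + 64507*I*sqrt(257)/3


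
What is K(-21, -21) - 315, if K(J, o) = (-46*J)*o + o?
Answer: -20622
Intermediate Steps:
K(J, o) = o - 46*J*o (K(J, o) = -46*J*o + o = o - 46*J*o)
K(-21, -21) - 315 = -21*(1 - 46*(-21)) - 315 = -21*(1 + 966) - 315 = -21*967 - 315 = -20307 - 315 = -20622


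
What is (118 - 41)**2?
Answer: 5929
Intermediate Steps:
(118 - 41)**2 = 77**2 = 5929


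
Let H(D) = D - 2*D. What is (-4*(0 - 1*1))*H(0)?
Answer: 0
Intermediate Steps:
H(D) = -D
(-4*(0 - 1*1))*H(0) = (-4*(0 - 1*1))*(-1*0) = -4*(0 - 1)*0 = -4*(-1)*0 = 4*0 = 0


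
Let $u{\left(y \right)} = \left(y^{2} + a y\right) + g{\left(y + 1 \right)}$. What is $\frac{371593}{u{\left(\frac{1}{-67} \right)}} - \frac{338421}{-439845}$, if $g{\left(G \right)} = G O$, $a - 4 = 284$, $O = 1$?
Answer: $- \frac{244564014664344}{2180604895} \approx -1.1215 \cdot 10^{5}$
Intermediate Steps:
$a = 288$ ($a = 4 + 284 = 288$)
$g{\left(G \right)} = G$ ($g{\left(G \right)} = G 1 = G$)
$u{\left(y \right)} = 1 + y^{2} + 289 y$ ($u{\left(y \right)} = \left(y^{2} + 288 y\right) + \left(y + 1\right) = \left(y^{2} + 288 y\right) + \left(1 + y\right) = 1 + y^{2} + 289 y$)
$\frac{371593}{u{\left(\frac{1}{-67} \right)}} - \frac{338421}{-439845} = \frac{371593}{1 + \left(\frac{1}{-67}\right)^{2} + \frac{289}{-67}} - \frac{338421}{-439845} = \frac{371593}{1 + \left(- \frac{1}{67}\right)^{2} + 289 \left(- \frac{1}{67}\right)} - - \frac{112807}{146615} = \frac{371593}{1 + \frac{1}{4489} - \frac{289}{67}} + \frac{112807}{146615} = \frac{371593}{- \frac{14873}{4489}} + \frac{112807}{146615} = 371593 \left(- \frac{4489}{14873}\right) + \frac{112807}{146615} = - \frac{1668080977}{14873} + \frac{112807}{146615} = - \frac{244564014664344}{2180604895}$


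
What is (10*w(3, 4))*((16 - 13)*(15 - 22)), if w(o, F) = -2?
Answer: 420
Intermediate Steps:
(10*w(3, 4))*((16 - 13)*(15 - 22)) = (10*(-2))*((16 - 13)*(15 - 22)) = -60*(-7) = -20*(-21) = 420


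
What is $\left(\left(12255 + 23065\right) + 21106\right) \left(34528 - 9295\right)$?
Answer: $1423797258$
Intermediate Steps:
$\left(\left(12255 + 23065\right) + 21106\right) \left(34528 - 9295\right) = \left(35320 + 21106\right) 25233 = 56426 \cdot 25233 = 1423797258$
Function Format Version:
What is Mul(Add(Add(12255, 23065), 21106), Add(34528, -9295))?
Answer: 1423797258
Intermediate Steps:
Mul(Add(Add(12255, 23065), 21106), Add(34528, -9295)) = Mul(Add(35320, 21106), 25233) = Mul(56426, 25233) = 1423797258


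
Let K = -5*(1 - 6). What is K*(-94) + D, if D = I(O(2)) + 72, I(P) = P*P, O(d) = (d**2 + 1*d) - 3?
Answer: -2269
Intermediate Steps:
O(d) = -3 + d + d**2 (O(d) = (d**2 + d) - 3 = (d + d**2) - 3 = -3 + d + d**2)
I(P) = P**2
K = 25 (K = -5*(-5) = 25)
D = 81 (D = (-3 + 2 + 2**2)**2 + 72 = (-3 + 2 + 4)**2 + 72 = 3**2 + 72 = 9 + 72 = 81)
K*(-94) + D = 25*(-94) + 81 = -2350 + 81 = -2269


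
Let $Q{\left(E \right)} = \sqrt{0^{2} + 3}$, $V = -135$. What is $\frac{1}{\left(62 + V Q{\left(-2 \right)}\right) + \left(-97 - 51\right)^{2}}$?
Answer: $\frac{7322}{160816827} + \frac{15 \sqrt{3}}{53605609} \approx 4.6015 \cdot 10^{-5}$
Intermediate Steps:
$Q{\left(E \right)} = \sqrt{3}$ ($Q{\left(E \right)} = \sqrt{0 + 3} = \sqrt{3}$)
$\frac{1}{\left(62 + V Q{\left(-2 \right)}\right) + \left(-97 - 51\right)^{2}} = \frac{1}{\left(62 - 135 \sqrt{3}\right) + \left(-97 - 51\right)^{2}} = \frac{1}{\left(62 - 135 \sqrt{3}\right) + \left(-148\right)^{2}} = \frac{1}{\left(62 - 135 \sqrt{3}\right) + 21904} = \frac{1}{21966 - 135 \sqrt{3}}$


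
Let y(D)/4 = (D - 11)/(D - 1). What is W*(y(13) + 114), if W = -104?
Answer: -35776/3 ≈ -11925.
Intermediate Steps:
y(D) = 4*(-11 + D)/(-1 + D) (y(D) = 4*((D - 11)/(D - 1)) = 4*((-11 + D)/(-1 + D)) = 4*(-11 + D)/(-1 + D))
W*(y(13) + 114) = -104*(4*(-11 + 13)/(-1 + 13) + 114) = -104*(4*2/12 + 114) = -104*(4*(1/12)*2 + 114) = -104*(2/3 + 114) = -104*344/3 = -35776/3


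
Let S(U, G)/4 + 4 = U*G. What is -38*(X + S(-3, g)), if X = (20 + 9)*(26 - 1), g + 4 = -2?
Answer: -29678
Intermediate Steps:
g = -6 (g = -4 - 2 = -6)
X = 725 (X = 29*25 = 725)
S(U, G) = -16 + 4*G*U (S(U, G) = -16 + 4*(U*G) = -16 + 4*(G*U) = -16 + 4*G*U)
-38*(X + S(-3, g)) = -38*(725 + (-16 + 4*(-6)*(-3))) = -38*(725 + (-16 + 72)) = -38*(725 + 56) = -38*781 = -29678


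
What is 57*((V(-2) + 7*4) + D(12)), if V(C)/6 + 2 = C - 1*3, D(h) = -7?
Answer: -1197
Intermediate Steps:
V(C) = -30 + 6*C (V(C) = -12 + 6*(C - 1*3) = -12 + 6*(C - 3) = -12 + 6*(-3 + C) = -12 + (-18 + 6*C) = -30 + 6*C)
57*((V(-2) + 7*4) + D(12)) = 57*(((-30 + 6*(-2)) + 7*4) - 7) = 57*(((-30 - 12) + 28) - 7) = 57*((-42 + 28) - 7) = 57*(-14 - 7) = 57*(-21) = -1197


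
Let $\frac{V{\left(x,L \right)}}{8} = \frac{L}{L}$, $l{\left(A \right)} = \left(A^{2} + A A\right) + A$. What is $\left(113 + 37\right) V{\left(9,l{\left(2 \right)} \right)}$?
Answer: $1200$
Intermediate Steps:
$l{\left(A \right)} = A + 2 A^{2}$ ($l{\left(A \right)} = \left(A^{2} + A^{2}\right) + A = 2 A^{2} + A = A + 2 A^{2}$)
$V{\left(x,L \right)} = 8$ ($V{\left(x,L \right)} = 8 \frac{L}{L} = 8 \cdot 1 = 8$)
$\left(113 + 37\right) V{\left(9,l{\left(2 \right)} \right)} = \left(113 + 37\right) 8 = 150 \cdot 8 = 1200$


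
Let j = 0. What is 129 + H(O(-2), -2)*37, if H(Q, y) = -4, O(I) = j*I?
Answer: -19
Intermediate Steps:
O(I) = 0 (O(I) = 0*I = 0)
129 + H(O(-2), -2)*37 = 129 - 4*37 = 129 - 148 = -19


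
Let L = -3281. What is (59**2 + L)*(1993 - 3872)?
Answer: -375800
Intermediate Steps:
(59**2 + L)*(1993 - 3872) = (59**2 - 3281)*(1993 - 3872) = (3481 - 3281)*(-1879) = 200*(-1879) = -375800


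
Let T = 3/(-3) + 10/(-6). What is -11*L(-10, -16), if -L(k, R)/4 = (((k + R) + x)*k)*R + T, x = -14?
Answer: -845152/3 ≈ -2.8172e+5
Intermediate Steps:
T = -8/3 (T = 3*(-1/3) + 10*(-1/6) = -1 - 5/3 = -8/3 ≈ -2.6667)
L(k, R) = 32/3 - 4*R*k*(-14 + R + k) (L(k, R) = -4*((((k + R) - 14)*k)*R - 8/3) = -4*((((R + k) - 14)*k)*R - 8/3) = -4*(((-14 + R + k)*k)*R - 8/3) = -4*((k*(-14 + R + k))*R - 8/3) = -4*(R*k*(-14 + R + k) - 8/3) = -4*(-8/3 + R*k*(-14 + R + k)) = 32/3 - 4*R*k*(-14 + R + k))
-11*L(-10, -16) = -11*(32/3 - 4*(-16)*(-10)**2 - 4*(-10)*(-16)**2 + 56*(-16)*(-10)) = -11*(32/3 - 4*(-16)*100 - 4*(-10)*256 + 8960) = -11*(32/3 + 6400 + 10240 + 8960) = -11*76832/3 = -845152/3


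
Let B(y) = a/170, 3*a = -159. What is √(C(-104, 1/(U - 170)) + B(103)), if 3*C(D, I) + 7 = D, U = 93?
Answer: I*√1078310/170 ≈ 6.1083*I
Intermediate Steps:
a = -53 (a = (⅓)*(-159) = -53)
C(D, I) = -7/3 + D/3
B(y) = -53/170
√(C(-104, 1/(U - 170)) + B(103)) = √((-7/3 + (⅓)*(-104)) - 53/170) = √((-7/3 - 104/3) - 53/170) = √(-37 - 53/170) = √(-6343/170) = I*√1078310/170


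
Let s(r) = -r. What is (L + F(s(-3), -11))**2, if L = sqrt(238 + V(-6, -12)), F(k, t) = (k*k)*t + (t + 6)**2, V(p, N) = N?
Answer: (-74 + sqrt(226))**2 ≈ 3477.1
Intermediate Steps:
F(k, t) = (6 + t)**2 + t*k**2 (F(k, t) = k**2*t + (6 + t)**2 = t*k**2 + (6 + t)**2 = (6 + t)**2 + t*k**2)
L = sqrt(226) (L = sqrt(238 - 12) = sqrt(226) ≈ 15.033)
(L + F(s(-3), -11))**2 = (sqrt(226) + ((6 - 11)**2 - 11*(-1*(-3))**2))**2 = (sqrt(226) + ((-5)**2 - 11*3**2))**2 = (sqrt(226) + (25 - 11*9))**2 = (sqrt(226) + (25 - 99))**2 = (sqrt(226) - 74)**2 = (-74 + sqrt(226))**2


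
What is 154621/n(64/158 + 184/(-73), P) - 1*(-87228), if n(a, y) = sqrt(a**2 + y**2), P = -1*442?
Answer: 87228 + 891699307*sqrt(1624405303049)/3248810606098 ≈ 87578.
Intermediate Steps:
P = -442
154621/n(64/158 + 184/(-73), P) - 1*(-87228) = 154621/(sqrt((64/158 + 184/(-73))**2 + (-442)**2)) - 1*(-87228) = 154621/(sqrt((64*(1/158) + 184*(-1/73))**2 + 195364)) + 87228 = 154621/(sqrt((32/79 - 184/73)**2 + 195364)) + 87228 = 154621/(sqrt((-12200/5767)**2 + 195364)) + 87228 = 154621/(sqrt(148840000/33258289 + 195364)) + 87228 = 154621/(sqrt(6497621212196/33258289)) + 87228 = 154621/((2*sqrt(1624405303049)/5767)) + 87228 = 154621*(5767*sqrt(1624405303049)/3248810606098) + 87228 = 891699307*sqrt(1624405303049)/3248810606098 + 87228 = 87228 + 891699307*sqrt(1624405303049)/3248810606098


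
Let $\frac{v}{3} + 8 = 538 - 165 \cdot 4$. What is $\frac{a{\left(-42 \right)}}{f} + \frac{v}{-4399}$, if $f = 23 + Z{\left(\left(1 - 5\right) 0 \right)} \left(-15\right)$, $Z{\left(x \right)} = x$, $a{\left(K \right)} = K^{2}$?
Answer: $\frac{7768806}{101177} \approx 76.784$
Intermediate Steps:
$v = -390$ ($v = -24 + 3 \left(538 - 165 \cdot 4\right) = -24 + 3 \left(538 - 660\right) = -24 + 3 \left(-122\right) = -24 - 366 = -390$)
$f = 23$ ($f = 23 + \left(1 - 5\right) 0 \left(-15\right) = 23 + \left(-4\right) 0 \left(-15\right) = 23 + 0 \left(-15\right) = 23 + 0 = 23$)
$\frac{a{\left(-42 \right)}}{f} + \frac{v}{-4399} = \frac{\left(-42\right)^{2}}{23} - \frac{390}{-4399} = 1764 \cdot \frac{1}{23} - - \frac{390}{4399} = \frac{1764}{23} + \frac{390}{4399} = \frac{7768806}{101177}$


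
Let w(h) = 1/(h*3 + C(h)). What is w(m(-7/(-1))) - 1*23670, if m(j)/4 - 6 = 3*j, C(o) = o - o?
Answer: -7669079/324 ≈ -23670.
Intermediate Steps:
C(o) = 0
m(j) = 24 + 12*j (m(j) = 24 + 4*(3*j) = 24 + 12*j)
w(h) = 1/(3*h) (w(h) = 1/(h*3 + 0) = 1/(3*h + 0) = 1/(3*h))
w(m(-7/(-1))) - 1*23670 = 1/(3*(24 + 12*(-7/(-1)))) - 1*23670 = 1/(3*(24 + 12*(-7*(-1)))) - 23670 = 1/(3*(24 + 12*7)) - 23670 = 1/(3*(24 + 84)) - 23670 = (⅓)/108 - 23670 = (⅓)*(1/108) - 23670 = 1/324 - 23670 = -7669079/324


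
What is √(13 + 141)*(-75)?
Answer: -75*√154 ≈ -930.73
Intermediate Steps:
√(13 + 141)*(-75) = √154*(-75) = -75*√154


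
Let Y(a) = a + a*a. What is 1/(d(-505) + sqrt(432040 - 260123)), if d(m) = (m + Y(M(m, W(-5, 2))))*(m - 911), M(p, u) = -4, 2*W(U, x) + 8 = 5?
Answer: 698088/487326683827 - sqrt(171917)/487326683827 ≈ 1.4316e-6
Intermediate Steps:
W(U, x) = -3/2 (W(U, x) = -4 + (1/2)*5 = -4 + 5/2 = -3/2)
Y(a) = a + a**2
d(m) = (-911 + m)*(12 + m) (d(m) = (m - 4*(1 - 4))*(m - 911) = (m - 4*(-3))*(-911 + m) = (m + 12)*(-911 + m) = (12 + m)*(-911 + m) = (-911 + m)*(12 + m))
1/(d(-505) + sqrt(432040 - 260123)) = 1/((-10932 + (-505)**2 - 899*(-505)) + sqrt(432040 - 260123)) = 1/((-10932 + 255025 + 453995) + sqrt(171917)) = 1/(698088 + sqrt(171917))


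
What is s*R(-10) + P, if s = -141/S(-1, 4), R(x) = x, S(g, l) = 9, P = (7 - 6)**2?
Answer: 473/3 ≈ 157.67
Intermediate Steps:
P = 1 (P = 1**2 = 1)
s = -47/3 (s = -141/9 = -141*1/9 = -47/3 ≈ -15.667)
s*R(-10) + P = -47/3*(-10) + 1 = 470/3 + 1 = 473/3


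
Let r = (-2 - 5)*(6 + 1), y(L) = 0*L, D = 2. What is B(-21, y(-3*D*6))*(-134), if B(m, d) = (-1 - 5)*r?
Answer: -39396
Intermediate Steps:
y(L) = 0
r = -49 (r = -7*7 = -49)
B(m, d) = 294 (B(m, d) = (-1 - 5)*(-49) = -6*(-49) = 294)
B(-21, y(-3*D*6))*(-134) = 294*(-134) = -39396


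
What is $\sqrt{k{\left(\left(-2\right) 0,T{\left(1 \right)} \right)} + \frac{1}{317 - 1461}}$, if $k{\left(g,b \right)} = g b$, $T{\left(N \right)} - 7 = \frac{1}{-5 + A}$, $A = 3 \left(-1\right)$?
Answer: $\frac{i \sqrt{286}}{572} \approx 0.029566 i$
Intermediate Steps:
$A = -3$
$T{\left(N \right)} = \frac{55}{8}$ ($T{\left(N \right)} = 7 + \frac{1}{-5 - 3} = 7 + \frac{1}{-8} = 7 - \frac{1}{8} = \frac{55}{8}$)
$k{\left(g,b \right)} = b g$
$\sqrt{k{\left(\left(-2\right) 0,T{\left(1 \right)} \right)} + \frac{1}{317 - 1461}} = \sqrt{\frac{55 \left(\left(-2\right) 0\right)}{8} + \frac{1}{317 - 1461}} = \sqrt{\frac{55}{8} \cdot 0 + \frac{1}{-1144}} = \sqrt{0 - \frac{1}{1144}} = \sqrt{- \frac{1}{1144}} = \frac{i \sqrt{286}}{572}$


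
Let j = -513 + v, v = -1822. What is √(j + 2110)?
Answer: 15*I ≈ 15.0*I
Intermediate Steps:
j = -2335 (j = -513 - 1822 = -2335)
√(j + 2110) = √(-2335 + 2110) = √(-225) = 15*I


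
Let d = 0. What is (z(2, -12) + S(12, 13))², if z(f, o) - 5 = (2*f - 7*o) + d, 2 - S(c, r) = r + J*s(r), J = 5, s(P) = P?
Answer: 289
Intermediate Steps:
S(c, r) = 2 - 6*r (S(c, r) = 2 - (r + 5*r) = 2 - 6*r)
z(f, o) = 5 - 7*o + 2*f (z(f, o) = 5 + ((2*f - 7*o) + 0) = 5 + ((-7*o + 2*f) + 0) = 5 + (-7*o + 2*f) = 5 - 7*o + 2*f)
(z(2, -12) + S(12, 13))² = ((5 - 7*(-12) + 2*2) + (2 - 6*13))² = ((5 + 84 + 4) + (2 - 78))² = (93 - 76)² = 17² = 289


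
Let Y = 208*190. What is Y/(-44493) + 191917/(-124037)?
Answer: -13440905321/5518778241 ≈ -2.4355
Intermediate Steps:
Y = 39520
Y/(-44493) + 191917/(-124037) = 39520/(-44493) + 191917/(-124037) = 39520*(-1/44493) + 191917*(-1/124037) = -39520/44493 - 191917/124037 = -13440905321/5518778241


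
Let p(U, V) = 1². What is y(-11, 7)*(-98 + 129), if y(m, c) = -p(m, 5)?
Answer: -31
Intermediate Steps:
p(U, V) = 1
y(m, c) = -1 (y(m, c) = -1*1 = -1)
y(-11, 7)*(-98 + 129) = -(-98 + 129) = -1*31 = -31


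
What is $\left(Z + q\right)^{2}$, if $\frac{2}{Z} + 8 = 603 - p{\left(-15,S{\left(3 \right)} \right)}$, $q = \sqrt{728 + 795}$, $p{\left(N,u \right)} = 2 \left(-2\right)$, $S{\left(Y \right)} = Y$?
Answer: $\frac{546453927}{358801} + \frac{4 \sqrt{1523}}{599} \approx 1523.3$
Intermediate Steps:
$p{\left(N,u \right)} = -4$
$q = \sqrt{1523} \approx 39.026$
$Z = \frac{2}{599}$ ($Z = \frac{2}{-8 + \left(603 - -4\right)} = \frac{2}{-8 + \left(603 + 4\right)} = \frac{2}{-8 + 607} = \frac{2}{599} \approx 0.0033389$)
$\left(Z + q\right)^{2} = \left(\frac{2}{599} + \sqrt{1523}\right)^{2}$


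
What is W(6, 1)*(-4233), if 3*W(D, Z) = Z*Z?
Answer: -1411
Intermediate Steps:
W(D, Z) = Z**2/3 (W(D, Z) = (Z*Z)/3 = Z**2/3)
W(6, 1)*(-4233) = ((1/3)*1**2)*(-4233) = ((1/3)*1)*(-4233) = (1/3)*(-4233) = -1411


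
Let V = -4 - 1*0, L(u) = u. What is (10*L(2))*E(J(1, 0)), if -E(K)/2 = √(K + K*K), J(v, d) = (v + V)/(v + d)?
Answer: -40*√6 ≈ -97.980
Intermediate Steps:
V = -4 (V = -4 + 0 = -4)
J(v, d) = (-4 + v)/(d + v) (J(v, d) = (v - 4)/(v + d) = (-4 + v)/(d + v))
E(K) = -2*√(K + K²) (E(K) = -2*√(K + K*K) = -2*√(K + K²))
(10*L(2))*E(J(1, 0)) = (10*2)*(-2*√((1 + (-4 + 1)/(0 + 1))*(-4 + 1)/(0 + 1))) = 20*(-2*√6) = -40*√6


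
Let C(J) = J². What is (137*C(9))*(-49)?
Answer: -543753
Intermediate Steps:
(137*C(9))*(-49) = (137*9²)*(-49) = (137*81)*(-49) = 11097*(-49) = -543753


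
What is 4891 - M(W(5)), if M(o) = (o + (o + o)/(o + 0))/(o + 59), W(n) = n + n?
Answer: 112489/23 ≈ 4890.8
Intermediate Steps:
W(n) = 2*n
M(o) = (2 + o)/(59 + o) (M(o) = (o + (2*o)/o)/(59 + o) = (o + 2)/(59 + o) = (2 + o)/(59 + o))
4891 - M(W(5)) = 4891 - (2 + 2*5)/(59 + 2*5) = 4891 - (2 + 10)/(59 + 10) = 4891 - 12/69 = 4891 - 1*4/23 = 4891 - 4/23 = 112489/23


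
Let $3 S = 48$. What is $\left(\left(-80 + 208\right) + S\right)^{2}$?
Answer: $20736$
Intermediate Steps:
$S = 16$ ($S = \frac{1}{3} \cdot 48 = 16$)
$\left(\left(-80 + 208\right) + S\right)^{2} = \left(\left(-80 + 208\right) + 16\right)^{2} = \left(128 + 16\right)^{2} = 144^{2} = 20736$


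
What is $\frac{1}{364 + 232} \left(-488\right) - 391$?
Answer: $- \frac{58381}{149} \approx -391.82$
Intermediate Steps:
$\frac{1}{364 + 232} \left(-488\right) - 391 = \frac{1}{596} \left(-488\right) - 391 = - \frac{122}{149} - 391 = - \frac{58381}{149}$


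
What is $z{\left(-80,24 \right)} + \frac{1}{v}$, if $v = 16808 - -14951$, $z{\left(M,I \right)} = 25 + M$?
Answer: $- \frac{1746744}{31759} \approx -55.0$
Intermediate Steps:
$v = 31759$ ($v = 16808 + 14951 = 31759$)
$z{\left(-80,24 \right)} + \frac{1}{v} = \left(25 - 80\right) + \frac{1}{31759} = -55 + \frac{1}{31759} = - \frac{1746744}{31759}$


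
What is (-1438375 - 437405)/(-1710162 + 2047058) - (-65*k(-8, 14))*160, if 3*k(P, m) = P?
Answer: -7008843635/252672 ≈ -27739.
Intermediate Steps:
k(P, m) = P/3
(-1438375 - 437405)/(-1710162 + 2047058) - (-65*k(-8, 14))*160 = (-1438375 - 437405)/(-1710162 + 2047058) - (-65*(-8)/3)*160 = -1875780/336896 - (-65*(-8/3))*160 = -1875780*1/336896 - 520*160/3 = -468945/84224 - 1*83200/3 = -468945/84224 - 83200/3 = -7008843635/252672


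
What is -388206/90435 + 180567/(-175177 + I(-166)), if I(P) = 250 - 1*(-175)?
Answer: -28056450519/5267899040 ≈ -5.3259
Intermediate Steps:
I(P) = 425 (I(P) = 250 + 175 = 425)
-388206/90435 + 180567/(-175177 + I(-166)) = -388206/90435 + 180567/(-175177 + 425) = -388206*1/90435 + 180567/(-174752) = -129402/30145 + 180567*(-1/174752) = -129402/30145 - 180567/174752 = -28056450519/5267899040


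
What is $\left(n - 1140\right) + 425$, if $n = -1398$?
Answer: $-2113$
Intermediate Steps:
$\left(n - 1140\right) + 425 = \left(-1398 - 1140\right) + 425 = -2538 + 425 = -2113$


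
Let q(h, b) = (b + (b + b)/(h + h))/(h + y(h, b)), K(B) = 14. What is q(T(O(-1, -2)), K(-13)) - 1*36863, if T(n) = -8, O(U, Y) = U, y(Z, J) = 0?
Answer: -1179665/32 ≈ -36865.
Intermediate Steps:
q(h, b) = (b + b/h)/h (q(h, b) = (b + (b + b)/(h + h))/(h + 0) = (b + (2*b)/((2*h)))/h = (b + (2*b)*(1/(2*h)))/h = (b + b/h)/h)
q(T(O(-1, -2)), K(-13)) - 1*36863 = 14*(1 - 8)/(-8)² - 1*36863 = 14*(1/64)*(-7) - 36863 = -49/32 - 36863 = -1179665/32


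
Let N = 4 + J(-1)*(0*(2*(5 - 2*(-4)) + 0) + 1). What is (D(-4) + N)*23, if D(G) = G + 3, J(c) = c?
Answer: 46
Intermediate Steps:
D(G) = 3 + G
N = 3 (N = 4 - (0*(2*(5 - 2*(-4)) + 0) + 1) = 4 - (0*(2*(5 + 8) + 0) + 1) = 4 - (0*(2*13 + 0) + 1) = 4 - (0*(26 + 0) + 1) = 4 - (0*26 + 1) = 4 - (0 + 1) = 4 - 1*1 = 4 - 1 = 3)
(D(-4) + N)*23 = ((3 - 4) + 3)*23 = (-1 + 3)*23 = 2*23 = 46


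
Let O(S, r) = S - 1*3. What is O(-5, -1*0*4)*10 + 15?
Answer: -65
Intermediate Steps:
O(S, r) = -3 + S (O(S, r) = S - 3 = -3 + S)
O(-5, -1*0*4)*10 + 15 = (-3 - 5)*10 + 15 = -8*10 + 15 = -80 + 15 = -65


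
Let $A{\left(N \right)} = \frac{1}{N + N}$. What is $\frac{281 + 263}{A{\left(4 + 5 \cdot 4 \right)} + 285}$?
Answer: $\frac{26112}{13681} \approx 1.9086$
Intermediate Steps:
$A{\left(N \right)} = \frac{1}{2 N}$
$\frac{281 + 263}{A{\left(4 + 5 \cdot 4 \right)} + 285} = \frac{281 + 263}{\frac{1}{2 \left(4 + 5 \cdot 4\right)} + 285} = \frac{544}{\frac{1}{2 \left(4 + 20\right)} + 285} = \frac{544}{\frac{1}{2 \cdot 24} + 285} = \frac{544}{\frac{1}{2} \cdot \frac{1}{24} + 285} = \frac{544}{\frac{1}{48} + 285} = \frac{544}{\frac{13681}{48}} = 544 \cdot \frac{48}{13681} = \frac{26112}{13681}$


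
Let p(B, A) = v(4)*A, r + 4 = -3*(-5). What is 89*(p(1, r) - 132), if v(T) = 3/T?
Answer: -44055/4 ≈ -11014.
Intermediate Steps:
r = 11 (r = -4 - 3*(-5) = -4 + 15 = 11)
p(B, A) = 3*A/4 (p(B, A) = (3/4)*A = (3*(¼))*A = 3*A/4)
89*(p(1, r) - 132) = 89*((¾)*11 - 132) = 89*(33/4 - 132) = 89*(-495/4) = -44055/4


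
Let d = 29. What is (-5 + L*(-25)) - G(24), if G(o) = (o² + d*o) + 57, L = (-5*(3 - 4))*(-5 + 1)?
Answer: -834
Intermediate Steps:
L = -20 (L = -5*(-1)*(-4) = 5*(-4) = -20)
G(o) = 57 + o² + 29*o (G(o) = (o² + 29*o) + 57 = 57 + o² + 29*o)
(-5 + L*(-25)) - G(24) = (-5 - 20*(-25)) - (57 + 24² + 29*24) = (-5 + 500) - (57 + 576 + 696) = 495 - 1*1329 = 495 - 1329 = -834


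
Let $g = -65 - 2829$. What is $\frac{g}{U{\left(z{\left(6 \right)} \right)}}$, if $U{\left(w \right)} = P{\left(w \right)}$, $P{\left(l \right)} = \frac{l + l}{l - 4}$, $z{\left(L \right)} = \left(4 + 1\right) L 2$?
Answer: $- \frac{20258}{15} \approx -1350.5$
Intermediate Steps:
$g = -2894$ ($g = -65 - 2829 = -2894$)
$z{\left(L \right)} = 10 L$ ($z{\left(L \right)} = 5 \cdot 2 L = 10 L$)
$P{\left(l \right)} = \frac{2 l}{-4 + l}$
$U{\left(w \right)} = \frac{2 w}{-4 + w}$
$\frac{g}{U{\left(z{\left(6 \right)} \right)}} = - \frac{2894}{2 \cdot 10 \cdot 6 \frac{1}{-4 + 10 \cdot 6}} = - \frac{2894}{2 \cdot 60 \frac{1}{-4 + 60}} = - \frac{2894}{2 \cdot 60 \cdot \frac{1}{56}} = - \frac{2894}{\frac{15}{7}} = \left(-2894\right) \frac{7}{15} = - \frac{20258}{15}$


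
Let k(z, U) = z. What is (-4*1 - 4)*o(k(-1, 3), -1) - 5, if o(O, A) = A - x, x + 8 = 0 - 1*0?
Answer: -61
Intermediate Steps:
x = -8 (x = -8 + (0 - 1*0) = -8 + (0 + 0) = -8 + 0 = -8)
o(O, A) = 8 + A (o(O, A) = A - 1*(-8) = A + 8 = 8 + A)
(-4*1 - 4)*o(k(-1, 3), -1) - 5 = (-4*1 - 4)*(8 - 1) - 5 = (-4 - 4)*7 - 5 = -8*7 - 5 = -56 - 5 = -61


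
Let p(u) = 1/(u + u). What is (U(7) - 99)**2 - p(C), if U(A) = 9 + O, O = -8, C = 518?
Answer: 9949743/1036 ≈ 9604.0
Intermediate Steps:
U(A) = 1 (U(A) = 9 - 8 = 1)
p(u) = 1/(2*u)
(U(7) - 99)**2 - p(C) = (1 - 99)**2 - 1/(2*518) = (-98)**2 - 1/(2*518) = 9604 - 1*1/1036 = 9604 - 1/1036 = 9949743/1036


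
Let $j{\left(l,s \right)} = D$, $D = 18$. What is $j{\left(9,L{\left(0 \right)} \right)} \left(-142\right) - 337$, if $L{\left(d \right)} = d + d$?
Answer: $-2893$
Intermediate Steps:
$L{\left(d \right)} = 2 d$
$j{\left(l,s \right)} = 18$
$j{\left(9,L{\left(0 \right)} \right)} \left(-142\right) - 337 = 18 \left(-142\right) - 337 = -2556 - 337 = -2893$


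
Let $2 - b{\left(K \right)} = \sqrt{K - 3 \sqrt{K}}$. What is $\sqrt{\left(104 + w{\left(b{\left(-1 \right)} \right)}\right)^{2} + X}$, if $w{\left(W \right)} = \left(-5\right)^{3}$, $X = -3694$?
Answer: $i \sqrt{3253} \approx 57.035 i$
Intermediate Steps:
$b{\left(K \right)} = 2 - \sqrt{K - 3 \sqrt{K}}$
$w{\left(W \right)} = -125$
$\sqrt{\left(104 + w{\left(b{\left(-1 \right)} \right)}\right)^{2} + X} = \sqrt{\left(104 - 125\right)^{2} - 3694} = \sqrt{\left(-21\right)^{2} - 3694} = \sqrt{441 - 3694} = \sqrt{-3253} = i \sqrt{3253}$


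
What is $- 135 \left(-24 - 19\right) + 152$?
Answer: $5957$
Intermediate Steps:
$- 135 \left(-24 - 19\right) + 152 = \left(-135\right) \left(-43\right) + 152 = 5805 + 152 = 5957$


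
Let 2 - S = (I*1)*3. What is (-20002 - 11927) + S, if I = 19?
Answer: -31984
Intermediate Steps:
S = -55 (S = 2 - 19*1*3 = 2 - 19*3 = 2 - 1*57 = 2 - 57 = -55)
(-20002 - 11927) + S = (-20002 - 11927) - 55 = -31929 - 55 = -31984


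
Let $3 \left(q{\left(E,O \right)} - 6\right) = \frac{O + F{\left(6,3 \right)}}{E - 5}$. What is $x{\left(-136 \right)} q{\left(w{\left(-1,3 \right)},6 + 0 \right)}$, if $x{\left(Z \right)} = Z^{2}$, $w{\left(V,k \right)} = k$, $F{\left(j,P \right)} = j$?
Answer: $73984$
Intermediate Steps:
$q{\left(E,O \right)} = 6 + \frac{6 + O}{3 \left(-5 + E\right)}$ ($q{\left(E,O \right)} = 6 + \frac{\left(O + 6\right) \frac{1}{E - 5}}{3} = 6 + \frac{\left(6 + O\right) \frac{1}{-5 + E}}{3} = 6 + \frac{\frac{1}{-5 + E} \left(6 + O\right)}{3} = 6 + \frac{6 + O}{3 \left(-5 + E\right)}$)
$x{\left(-136 \right)} q{\left(w{\left(-1,3 \right)},6 + 0 \right)} = \left(-136\right)^{2} \frac{-84 + \left(6 + 0\right) + 18 \cdot 3}{3 \left(-5 + 3\right)} = 18496 \frac{-84 + 6 + 54}{3 \left(-2\right)} = 18496 \cdot \frac{1}{3} \left(- \frac{1}{2}\right) \left(-24\right) = 18496 \cdot 4 = 73984$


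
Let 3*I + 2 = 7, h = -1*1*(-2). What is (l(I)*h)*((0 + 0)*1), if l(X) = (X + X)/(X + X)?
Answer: 0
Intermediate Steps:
h = 2 (h = -1*(-2) = 2)
I = 5/3 (I = -2/3 + (1/3)*7 = -2/3 + 7/3 = 5/3 ≈ 1.6667)
l(X) = 1 (l(X) = (2*X)/((2*X)) = (2*X)*(1/(2*X)) = 1)
(l(I)*h)*((0 + 0)*1) = (1*2)*((0 + 0)*1) = 2*(0*1) = 2*0 = 0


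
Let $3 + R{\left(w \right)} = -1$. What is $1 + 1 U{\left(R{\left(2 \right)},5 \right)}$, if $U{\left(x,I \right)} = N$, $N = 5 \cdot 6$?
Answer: $31$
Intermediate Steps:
$N = 30$
$R{\left(w \right)} = -4$ ($R{\left(w \right)} = -3 - 1 = -4$)
$U{\left(x,I \right)} = 30$
$1 + 1 U{\left(R{\left(2 \right)},5 \right)} = 1 + 1 \cdot 30 = 1 + 30 = 31$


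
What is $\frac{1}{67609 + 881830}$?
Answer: $\frac{1}{949439} \approx 1.0533 \cdot 10^{-6}$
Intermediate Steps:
$\frac{1}{67609 + 881830} = \frac{1}{949439}$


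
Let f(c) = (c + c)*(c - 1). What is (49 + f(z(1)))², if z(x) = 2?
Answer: 2809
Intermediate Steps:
f(c) = 2*c*(-1 + c) (f(c) = (2*c)*(-1 + c) = 2*c*(-1 + c))
(49 + f(z(1)))² = (49 + 2*2*(-1 + 2))² = (49 + 2*2*1)² = (49 + 4)² = 53² = 2809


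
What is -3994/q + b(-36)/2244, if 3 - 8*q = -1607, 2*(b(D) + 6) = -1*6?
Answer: -11952463/602140 ≈ -19.850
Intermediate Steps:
b(D) = -9 (b(D) = -6 + (-1*6)/2 = -6 + (½)*(-6) = -6 - 3 = -9)
q = 805/4 (q = 3/8 - ⅛*(-1607) = 3/8 + 1607/8 = 805/4 ≈ 201.25)
-3994/q + b(-36)/2244 = -3994/805/4 - 9/2244 = -3994*4/805 - 9*1/2244 = -15976/805 - 3/748 = -11952463/602140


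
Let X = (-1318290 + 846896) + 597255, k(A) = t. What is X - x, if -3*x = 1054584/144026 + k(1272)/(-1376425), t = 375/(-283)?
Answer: 141224316812695432/1122043986703 ≈ 1.2586e+5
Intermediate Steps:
t = -375/283 (t = 375*(-1/283) = -375/283 ≈ -1.3251)
k(A) = -375/283
x = -2738602269149/1122043986703 (x = -(1054584/144026 - 375/283/(-1376425))/3 = -(1054584*(1/144026) - 375/283*(-1/1376425))/3 = -(527292/72013 + 15/15581131)/3 = -1/3*8215806807447/1122043986703 = -2738602269149/1122043986703 ≈ -2.4407)
X = 125861 (X = -471394 + 597255 = 125861)
X - x = 125861 - 1*(-2738602269149/1122043986703) = 125861 + 2738602269149/1122043986703 = 141224316812695432/1122043986703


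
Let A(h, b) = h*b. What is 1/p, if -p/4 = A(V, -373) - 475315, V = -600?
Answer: 1/1006060 ≈ 9.9398e-7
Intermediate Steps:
A(h, b) = b*h
p = 1006060 (p = -4*(-373*(-600) - 475315) = -4*(223800 - 475315) = -4*(-251515) = 1006060)
1/p = 1/1006060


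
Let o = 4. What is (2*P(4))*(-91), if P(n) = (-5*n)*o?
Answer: 14560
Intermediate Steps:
P(n) = -20*n (P(n) = -5*n*4 = -20*n)
(2*P(4))*(-91) = (2*(-20*4))*(-91) = (2*(-80))*(-91) = -160*(-91) = 14560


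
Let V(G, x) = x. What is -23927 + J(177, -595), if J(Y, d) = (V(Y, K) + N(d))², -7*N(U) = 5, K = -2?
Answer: -1172062/49 ≈ -23920.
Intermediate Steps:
N(U) = -5/7 (N(U) = -⅐*5 = -5/7)
J(Y, d) = 361/49 (J(Y, d) = (-2 - 5/7)² = (-19/7)² = 361/49)
-23927 + J(177, -595) = -23927 + 361/49 = -1172062/49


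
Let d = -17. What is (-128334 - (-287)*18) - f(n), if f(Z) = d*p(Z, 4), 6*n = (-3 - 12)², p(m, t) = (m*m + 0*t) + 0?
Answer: -397047/4 ≈ -99262.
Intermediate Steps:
p(m, t) = m² (p(m, t) = (m² + 0) + 0 = m² + 0 = m²)
n = 75/2 (n = (-3 - 12)²/6 = (⅙)*(-15)² = (⅙)*225 = 75/2 ≈ 37.500)
f(Z) = -17*Z²
(-128334 - (-287)*18) - f(n) = (-128334 - (-287)*18) - (-17)*(75/2)² = (-128334 - 1*(-5166)) - (-17)*5625/4 = (-128334 + 5166) - 1*(-95625/4) = -123168 + 95625/4 = -397047/4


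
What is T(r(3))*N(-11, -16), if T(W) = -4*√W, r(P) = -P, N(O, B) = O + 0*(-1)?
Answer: 44*I*√3 ≈ 76.21*I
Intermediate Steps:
N(O, B) = O (N(O, B) = O + 0 = O)
T(r(3))*N(-11, -16) = -4*I*√3*(-11) = 44*I*√3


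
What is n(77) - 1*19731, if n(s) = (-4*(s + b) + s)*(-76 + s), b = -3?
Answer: -19950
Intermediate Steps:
n(s) = (-76 + s)*(12 - 3*s) (n(s) = (-4*(s - 3) + s)*(-76 + s) = (-4*(-3 + s) + s)*(-76 + s) = ((12 - 4*s) + s)*(-76 + s) = (12 - 3*s)*(-76 + s) = (-76 + s)*(12 - 3*s))
n(77) - 1*19731 = (-912 - 3*77² + 240*77) - 1*19731 = (-912 - 3*5929 + 18480) - 19731 = (-912 - 17787 + 18480) - 19731 = -219 - 19731 = -19950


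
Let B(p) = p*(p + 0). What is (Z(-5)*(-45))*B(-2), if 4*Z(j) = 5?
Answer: -225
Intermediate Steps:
B(p) = p² (B(p) = p*p = p²)
Z(j) = 5/4 (Z(j) = (¼)*5 = 5/4)
(Z(-5)*(-45))*B(-2) = ((5/4)*(-45))*(-2)² = -225/4*4 = -225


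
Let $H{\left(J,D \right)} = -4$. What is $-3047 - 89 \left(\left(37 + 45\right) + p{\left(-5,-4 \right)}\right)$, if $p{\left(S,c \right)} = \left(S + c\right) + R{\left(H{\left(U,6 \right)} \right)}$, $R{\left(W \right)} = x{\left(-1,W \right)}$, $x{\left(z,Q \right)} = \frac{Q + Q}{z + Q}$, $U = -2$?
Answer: $- \frac{48432}{5} \approx -9686.4$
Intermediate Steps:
$x{\left(z,Q \right)} = \frac{2 Q}{Q + z}$
$R{\left(W \right)} = \frac{2 W}{-1 + W}$ ($R{\left(W \right)} = \frac{2 W}{W - 1} = \frac{2 W}{-1 + W}$)
$p{\left(S,c \right)} = \frac{8}{5} + S + c$ ($p{\left(S,c \right)} = \left(S + c\right) + 2 \left(-4\right) \frac{1}{-1 - 4} = \left(S + c\right) + 2 \left(-4\right) \frac{1}{-5} = \left(S + c\right) + 2 \left(-4\right) \left(- \frac{1}{5}\right) = \left(S + c\right) + \frac{8}{5} = \frac{8}{5} + S + c$)
$-3047 - 89 \left(\left(37 + 45\right) + p{\left(-5,-4 \right)}\right) = -3047 - 89 \left(\left(37 + 45\right) - \frac{37}{5}\right) = -3047 - 89 \left(82 - \frac{37}{5}\right) = -3047 - \frac{33197}{5} = - \frac{48432}{5}$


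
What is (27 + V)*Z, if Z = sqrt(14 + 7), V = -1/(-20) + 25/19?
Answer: 10779*sqrt(21)/380 ≈ 129.99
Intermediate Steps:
V = 519/380 (V = -1*(-1/20) + 25*(1/19) = 1/20 + 25/19 = 519/380 ≈ 1.3658)
Z = sqrt(21) ≈ 4.5826
(27 + V)*Z = (27 + 519/380)*sqrt(21) = 10779*sqrt(21)/380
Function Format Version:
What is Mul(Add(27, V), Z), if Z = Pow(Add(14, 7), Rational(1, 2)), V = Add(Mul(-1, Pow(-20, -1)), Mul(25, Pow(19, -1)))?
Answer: Mul(Rational(10779, 380), Pow(21, Rational(1, 2))) ≈ 129.99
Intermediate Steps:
V = Rational(519, 380) (V = Add(Mul(-1, Rational(-1, 20)), Mul(25, Rational(1, 19))) = Add(Rational(1, 20), Rational(25, 19)) = Rational(519, 380) ≈ 1.3658)
Z = Pow(21, Rational(1, 2)) ≈ 4.5826
Mul(Add(27, V), Z) = Mul(Add(27, Rational(519, 380)), Pow(21, Rational(1, 2))) = Mul(Rational(10779, 380), Pow(21, Rational(1, 2)))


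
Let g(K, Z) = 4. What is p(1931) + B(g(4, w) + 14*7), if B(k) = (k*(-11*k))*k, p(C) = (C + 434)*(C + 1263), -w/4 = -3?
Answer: -4119478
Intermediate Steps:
w = 12 (w = -4*(-3) = 12)
p(C) = (434 + C)*(1263 + C)
B(k) = -11*k³ (B(k) = (-11*k²)*k = -11*k³)
p(1931) + B(g(4, w) + 14*7) = (548142 + 1931² + 1697*1931) - 11*(4 + 14*7)³ = (548142 + 3728761 + 3276907) - 11*(4 + 98)³ = 7553810 - 11*102³ = 7553810 - 11*1061208 = 7553810 - 11673288 = -4119478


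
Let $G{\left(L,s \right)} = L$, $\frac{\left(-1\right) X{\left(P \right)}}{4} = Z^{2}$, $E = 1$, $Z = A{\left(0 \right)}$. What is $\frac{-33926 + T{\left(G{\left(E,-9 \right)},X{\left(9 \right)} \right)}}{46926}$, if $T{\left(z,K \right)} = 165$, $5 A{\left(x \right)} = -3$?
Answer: $- \frac{33761}{46926} \approx -0.71945$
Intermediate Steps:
$A{\left(x \right)} = - \frac{3}{5}$ ($A{\left(x \right)} = \frac{1}{5} \left(-3\right) = - \frac{3}{5}$)
$Z = - \frac{3}{5} \approx -0.6$
$X{\left(P \right)} = - \frac{36}{25}$ ($X{\left(P \right)} = - 4 \left(- \frac{3}{5}\right)^{2} = \left(-4\right) \frac{9}{25} = - \frac{36}{25}$)
$\frac{-33926 + T{\left(G{\left(E,-9 \right)},X{\left(9 \right)} \right)}}{46926} = \frac{-33926 + 165}{46926} = \left(-33761\right) \frac{1}{46926} = - \frac{33761}{46926}$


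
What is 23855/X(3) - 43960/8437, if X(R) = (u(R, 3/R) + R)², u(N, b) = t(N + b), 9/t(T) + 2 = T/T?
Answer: 199682075/303732 ≈ 657.43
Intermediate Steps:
t(T) = -9 (t(T) = 9/(-2 + T/T) = 9/(-2 + 1) = 9/(-1) = 9*(-1) = -9)
u(N, b) = -9
X(R) = (-9 + R)²
23855/X(3) - 43960/8437 = 23855/((-9 + 3)²) - 43960/8437 = 23855/((-6)²) - 43960*1/8437 = 23855/36 - 43960/8437 = 199682075/303732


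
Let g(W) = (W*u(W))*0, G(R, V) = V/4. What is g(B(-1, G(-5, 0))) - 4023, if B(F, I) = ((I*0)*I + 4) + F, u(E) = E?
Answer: -4023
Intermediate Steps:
G(R, V) = V/4 (G(R, V) = V*(¼) = V/4)
B(F, I) = 4 + F (B(F, I) = (0*I + 4) + F = (0 + 4) + F = 4 + F)
g(W) = 0 (g(W) = (W*W)*0 = W²*0 = 0)
g(B(-1, G(-5, 0))) - 4023 = 0 - 4023 = -4023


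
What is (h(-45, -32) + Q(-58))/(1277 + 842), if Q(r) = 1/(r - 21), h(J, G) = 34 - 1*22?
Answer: 947/167401 ≈ 0.0056571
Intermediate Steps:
h(J, G) = 12 (h(J, G) = 34 - 22 = 12)
Q(r) = 1/(-21 + r)
(h(-45, -32) + Q(-58))/(1277 + 842) = (12 + 1/(-21 - 58))/(1277 + 842) = (12 + 1/(-79))/2119 = (12 - 1/79)*(1/2119) = (947/79)*(1/2119) = 947/167401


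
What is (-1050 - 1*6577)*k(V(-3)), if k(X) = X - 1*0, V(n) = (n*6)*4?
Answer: 549144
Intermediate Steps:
V(n) = 24*n (V(n) = (6*n)*4 = 24*n)
k(X) = X (k(X) = X + 0 = X)
(-1050 - 1*6577)*k(V(-3)) = (-1050 - 1*6577)*(24*(-3)) = (-1050 - 6577)*(-72) = -7627*(-72) = 549144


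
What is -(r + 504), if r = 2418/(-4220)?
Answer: -1062231/2110 ≈ -503.43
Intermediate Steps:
r = -1209/2110 (r = 2418*(-1/4220) = -1209/2110 ≈ -0.57299)
-(r + 504) = -(-1209/2110 + 504) = -1*1062231/2110 = -1062231/2110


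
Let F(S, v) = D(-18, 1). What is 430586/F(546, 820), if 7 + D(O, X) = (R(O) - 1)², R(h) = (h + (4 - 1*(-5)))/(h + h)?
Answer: -6889376/103 ≈ -66887.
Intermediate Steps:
R(h) = (9 + h)/(2*h) (R(h) = (h + (4 + 5))/((2*h)) = (h + 9)*(1/(2*h)) = (9 + h)*(1/(2*h)) = (9 + h)/(2*h))
D(O, X) = -7 + (-1 + (9 + O)/(2*O))² (D(O, X) = -7 + ((9 + O)/(2*O) - 1)² = -7 + (-1 + (9 + O)/(2*O))²)
F(S, v) = -103/16 (F(S, v) = -7 + (¼)*(-9 - 18)²/(-18)² = -7 + (¼)*(1/324)*(-27)² = -7 + (¼)*(1/324)*729 = -7 + 9/16 = -103/16)
430586/F(546, 820) = 430586/(-103/16) = 430586*(-16/103) = -6889376/103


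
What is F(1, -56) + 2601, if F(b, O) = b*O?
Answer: 2545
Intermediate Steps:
F(b, O) = O*b
F(1, -56) + 2601 = -56*1 + 2601 = -56 + 2601 = 2545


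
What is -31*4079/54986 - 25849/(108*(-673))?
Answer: -3884743001/1998301212 ≈ -1.9440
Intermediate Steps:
-31*4079/54986 - 25849/(108*(-673)) = -126449*1/54986 - 25849/(-72684) = -126449/54986 - 25849*(-1/72684) = -126449/54986 + 25849/72684 = -3884743001/1998301212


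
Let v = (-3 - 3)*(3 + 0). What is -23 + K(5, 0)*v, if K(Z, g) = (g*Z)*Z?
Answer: -23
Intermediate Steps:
v = -18 (v = -6*3 = -18)
K(Z, g) = g*Z² (K(Z, g) = (Z*g)*Z = g*Z²)
-23 + K(5, 0)*v = -23 + (0*5²)*(-18) = -23 + (0*25)*(-18) = -23 + 0*(-18) = -23 + 0 = -23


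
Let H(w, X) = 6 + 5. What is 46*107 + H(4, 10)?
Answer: 4933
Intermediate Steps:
H(w, X) = 11
46*107 + H(4, 10) = 46*107 + 11 = 4922 + 11 = 4933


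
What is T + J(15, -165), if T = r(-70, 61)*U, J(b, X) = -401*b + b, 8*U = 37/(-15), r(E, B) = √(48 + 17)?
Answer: -6000 - 37*√65/120 ≈ -6002.5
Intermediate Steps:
r(E, B) = √65
U = -37/120 (U = (37/(-15))/8 = (37*(-1/15))/8 = (⅛)*(-37/15) = -37/120 ≈ -0.30833)
J(b, X) = -400*b
T = -37*√65/120 (T = √65*(-37/120) = -37*√65/120 ≈ -2.4859)
T + J(15, -165) = -37*√65/120 - 400*15 = -37*√65/120 - 6000 = -6000 - 37*√65/120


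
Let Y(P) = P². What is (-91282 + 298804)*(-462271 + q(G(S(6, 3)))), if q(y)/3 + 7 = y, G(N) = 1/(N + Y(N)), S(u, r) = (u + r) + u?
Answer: -3837430313199/40 ≈ -9.5936e+10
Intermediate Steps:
S(u, r) = r + 2*u (S(u, r) = (r + u) + u = r + 2*u)
G(N) = 1/(N + N²)
q(y) = -21 + 3*y
(-91282 + 298804)*(-462271 + q(G(S(6, 3)))) = (-91282 + 298804)*(-462271 + (-21 + 3*(1/((3 + 2*6)*(1 + (3 + 2*6)))))) = 207522*(-462271 + (-21 + 3*(1/((3 + 12)*(1 + (3 + 12)))))) = 207522*(-462271 + (-21 + 3*(1/(15*(1 + 15))))) = 207522*(-462271 + (-21 + 3*((1/15)/16))) = 207522*(-462271 + (-21 + 3*((1/15)*(1/16)))) = 207522*(-462271 + (-21 + 3*(1/240))) = 207522*(-462271 + (-21 + 1/80)) = 207522*(-462271 - 1679/80) = 207522*(-36983359/80) = -3837430313199/40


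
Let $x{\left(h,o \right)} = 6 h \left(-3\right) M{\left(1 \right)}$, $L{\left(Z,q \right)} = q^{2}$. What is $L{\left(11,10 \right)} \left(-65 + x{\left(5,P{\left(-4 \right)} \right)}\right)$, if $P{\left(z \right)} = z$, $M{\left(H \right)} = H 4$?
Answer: $-42500$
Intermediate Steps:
$M{\left(H \right)} = 4 H$
$x{\left(h,o \right)} = - 72 h$ ($x{\left(h,o \right)} = 6 h \left(-3\right) 4 \cdot 1 = - 18 h 4 = - 72 h$)
$L{\left(11,10 \right)} \left(-65 + x{\left(5,P{\left(-4 \right)} \right)}\right) = 10^{2} \left(-65 - 360\right) = 100 \left(-65 - 360\right) = 100 \left(-425\right) = -42500$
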